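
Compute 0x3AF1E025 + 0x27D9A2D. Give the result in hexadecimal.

Add column by column in base 16, right to left:
  5+D = 2 carry 1
  2+2+1 = 5
  0+A = A
  E+9 = 7 carry 1
  1+D+1 = F
  F+7 = 6 carry 1
  A+2+1 = D
  3+0 = 3

0x3D6F7A52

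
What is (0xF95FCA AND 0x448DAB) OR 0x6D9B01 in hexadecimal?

0xF95FCA AND 0x448DAB = 0x400D8A.
Then OR with 0x6D9B01.

0x6D9F8B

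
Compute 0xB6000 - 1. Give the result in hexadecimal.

The trailing 3 digits are 0, so subtracting 1 borrows through: they become F and the next digit up decrements.

0xB5FFF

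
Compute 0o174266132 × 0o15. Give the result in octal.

0o3120500222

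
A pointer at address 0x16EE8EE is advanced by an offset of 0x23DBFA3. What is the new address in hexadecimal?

Add column by column in base 16, right to left:
  E+3 = 1 carry 1
  E+A+1 = 9 carry 1
  8+F+1 = 8 carry 1
  E+B+1 = A carry 1
  E+D+1 = C carry 1
  6+3+1 = A
  1+2 = 3

0x3ACA891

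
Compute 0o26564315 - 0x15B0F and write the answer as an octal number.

0x15B0F = 0o255417 in octal.
Subtract column by column in base 8:
  5-7 → 6 (borrow)
  1-1-1 → 7 (borrow)
  3-4-1 → 6 (borrow)
  4-5-1 → 6 (borrow)
  6-5-1 → 0
  5-2 → 3
  6-0 → 6
  2-0 → 2

0o26306676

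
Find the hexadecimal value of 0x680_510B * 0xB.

Multiply each base-16 digit by 11, carrying:
  B×11 = 121 → write 9 carry 7
  0×11+7 = 7 → write 7
  1×11 = 11 → write B
  5×11 = 55 → write 7 carry 3
  0×11+3 = 3 → write 3
  8×11 = 88 → write 8 carry 5
  6×11+5 = 71 → write 7 carry 4
  remaining carry: 4

0x47837B79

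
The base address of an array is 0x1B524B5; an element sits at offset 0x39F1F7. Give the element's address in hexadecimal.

0x1EF16AC

Add column by column in base 16, right to left:
  5+7 = C
  B+F = A carry 1
  4+1+1 = 6
  2+F = 1 carry 1
  5+9+1 = F
  B+3 = E
  1+0 = 1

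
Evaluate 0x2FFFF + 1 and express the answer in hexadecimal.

The trailing 4 digits are F (max in base 16), so adding 1 cascades: they roll to 0 and the next digit up increments.

0x30000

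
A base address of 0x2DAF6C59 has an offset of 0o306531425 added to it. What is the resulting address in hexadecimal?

0x30CA1F6E

0o306531425 = 0x31AB315 in hexadecimal.
Add column by column in base 16, right to left:
  9+5 = E
  5+1 = 6
  C+3 = F
  6+B = 1 carry 1
  F+A+1 = A carry 1
  A+1+1 = C
  D+3 = 0 carry 1
  2+0+1 = 3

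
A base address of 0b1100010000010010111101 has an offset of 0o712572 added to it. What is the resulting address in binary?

0o712572 = 0b111001010101111010 in binary.
Add column by column in base 2, right to left:
  1+0 = 1
  0+1 = 1
  1+0 = 1
  1+1 = 0 carry 1
  1+1+1 = 1 carry 1
  1+1+1 = 1 carry 1
  0+1+1 = 0 carry 1
  1+0+1 = 0 carry 1
  0+1+1 = 0 carry 1
  0+0+1 = 1
  1+1 = 0 carry 1
  0+0+1 = 1
  0+1 = 1
  0+0 = 0
  0+0 = 0
  0+1 = 1
  1+1 = 0 carry 1
  0+1+1 = 0 carry 1
  0+0+1 = 1
  0+0 = 0
  1+0 = 1
  1+0 = 1

0b1101001001101000110111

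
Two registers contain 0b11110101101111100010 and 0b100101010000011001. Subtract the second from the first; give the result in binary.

Subtract column by column in base 2:
  0-1 → 1 (borrow)
  1-0-1 → 0
  0-0 → 0
  0-1 → 1 (borrow)
  0-1-1 → 0 (borrow)
  1-0-1 → 0
  1-0 → 1
  1-0 → 1
  1-0 → 1
  1-0 → 1
  0-1 → 1 (borrow)
  1-0-1 → 0
  1-1 → 0
  0-0 → 0
  1-1 → 0
  0-0 → 0
  1-0 → 1
  1-1 → 0
  1-0 → 1
  1-0 → 1

0b11010000011111001001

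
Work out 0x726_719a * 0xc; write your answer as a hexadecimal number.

0x55cd5338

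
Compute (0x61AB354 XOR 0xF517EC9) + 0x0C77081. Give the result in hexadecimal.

First 0x61AB354 XOR 0xF517EC9 = 0x94BCD9D.
Add column by column in base 16, right to left:
  D+1 = E
  9+8 = 1 carry 1
  D+0+1 = E
  C+7 = 3 carry 1
  B+7+1 = 3 carry 1
  4+C+1 = 1 carry 1
  9+0+1 = A

0xA133E1E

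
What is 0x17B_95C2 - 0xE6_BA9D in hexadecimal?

0x94DB25

Subtract column by column in base 16:
  2-D → 5 (borrow)
  C-9-1 → 2
  5-A → B (borrow)
  9-B-1 → D (borrow)
  B-6-1 → 4
  7-E → 9 (borrow)
  1-0-1 → 0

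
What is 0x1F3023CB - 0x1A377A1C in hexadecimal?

0x4F8A9AF

Subtract column by column in base 16:
  B-C → F (borrow)
  C-1-1 → A
  3-A → 9 (borrow)
  2-7-1 → A (borrow)
  0-7-1 → 8 (borrow)
  3-3-1 → F (borrow)
  F-A-1 → 4
  1-1 → 0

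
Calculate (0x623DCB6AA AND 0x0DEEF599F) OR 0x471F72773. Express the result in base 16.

0x623DCB6AA AND 0x0DEEF599F = 0x002CC108A.
Then OR with 0x471F72773.

0x473FF37FB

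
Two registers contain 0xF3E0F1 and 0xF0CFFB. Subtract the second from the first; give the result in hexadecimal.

Subtract column by column in base 16:
  1-B → 6 (borrow)
  F-F-1 → F (borrow)
  0-F-1 → 0 (borrow)
  E-C-1 → 1
  3-0 → 3
  F-F → 0

0x310F6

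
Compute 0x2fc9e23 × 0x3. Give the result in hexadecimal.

0x8f5da69

Multiply each base-16 digit by 3, carrying:
  3×3 = 9 → write 9
  2×3 = 6 → write 6
  e×3 = 42 → write a carry 2
  9×3+2 = 29 → write d carry 1
  c×3+1 = 37 → write 5 carry 2
  f×3+2 = 47 → write f carry 2
  2×3+2 = 8 → write 8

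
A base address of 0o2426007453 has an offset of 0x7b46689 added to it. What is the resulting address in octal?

0o3403072664

0x7b46689 = 0o755063211 in octal.
Add column by column in base 8, right to left:
  3+1 = 4
  5+1 = 6
  4+2 = 6
  7+3 = 2 carry 1
  0+6+1 = 7
  0+0 = 0
  6+5 = 3 carry 1
  2+5+1 = 0 carry 1
  4+7+1 = 4 carry 1
  2+0+1 = 3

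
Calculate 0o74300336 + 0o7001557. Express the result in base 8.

0o103302115

Add column by column in base 8, right to left:
  6+7 = 5 carry 1
  3+5+1 = 1 carry 1
  3+5+1 = 1 carry 1
  0+1+1 = 2
  0+0 = 0
  3+0 = 3
  4+7 = 3 carry 1
  7+0+1 = 0 carry 1
  final carry 1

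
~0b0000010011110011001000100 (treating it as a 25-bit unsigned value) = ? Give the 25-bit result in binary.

0b1111101100001100110111011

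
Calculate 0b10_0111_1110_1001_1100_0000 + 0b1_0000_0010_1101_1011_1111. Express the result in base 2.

Add column by column in base 2, right to left:
  0+1 = 1
  0+1 = 1
  0+1 = 1
  0+1 = 1
  0+1 = 1
  0+1 = 1
  1+0 = 1
  1+1 = 0 carry 1
  1+1+1 = 1 carry 1
  0+0+1 = 1
  0+1 = 1
  1+1 = 0 carry 1
  0+0+1 = 1
  1+1 = 0 carry 1
  1+0+1 = 0 carry 1
  1+0+1 = 0 carry 1
  1+0+1 = 0 carry 1
  1+0+1 = 0 carry 1
  1+0+1 = 0 carry 1
  0+0+1 = 1
  0+1 = 1
  1+0 = 1

0b1110000001011101111111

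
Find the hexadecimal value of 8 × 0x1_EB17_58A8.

0xF58BAC540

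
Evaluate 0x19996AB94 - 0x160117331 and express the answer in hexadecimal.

Subtract column by column in base 16:
  4-1 → 3
  9-3 → 6
  B-3 → 8
  A-7 → 3
  6-1 → 5
  9-1 → 8
  9-0 → 9
  9-6 → 3
  1-1 → 0

0x39853863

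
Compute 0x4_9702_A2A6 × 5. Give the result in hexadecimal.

0x16F30D2D3E

Multiply each base-16 digit by 5, carrying:
  6×5 = 30 → write E carry 1
  A×5+1 = 51 → write 3 carry 3
  2×5+3 = 13 → write D
  A×5 = 50 → write 2 carry 3
  2×5+3 = 13 → write D
  0×5 = 0 → write 0
  7×5 = 35 → write 3 carry 2
  9×5+2 = 47 → write F carry 2
  4×5+2 = 22 → write 6 carry 1
  remaining carry: 1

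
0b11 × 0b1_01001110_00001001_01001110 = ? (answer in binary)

0b11111010100001101111101010

Multiply each base-2 digit by 3, carrying:
  0×3 = 0 → write 0
  1×3 = 3 → write 1 carry 1
  1×3+1 = 4 → write 0 carry 2
  1×3+2 = 5 → write 1 carry 2
  0×3+2 = 2 → write 0 carry 1
  0×3+1 = 1 → write 1
  1×3 = 3 → write 1 carry 1
  0×3+1 = 1 → write 1
  1×3 = 3 → write 1 carry 1
  0×3+1 = 1 → write 1
  0×3 = 0 → write 0
  1×3 = 3 → write 1 carry 1
  0×3+1 = 1 → write 1
  0×3 = 0 → write 0
  0×3 = 0 → write 0
  0×3 = 0 → write 0
  0×3 = 0 → write 0
  1×3 = 3 → write 1 carry 1
  1×3+1 = 4 → write 0 carry 2
  1×3+2 = 5 → write 1 carry 2
  0×3+2 = 2 → write 0 carry 1
  0×3+1 = 1 → write 1
  1×3 = 3 → write 1 carry 1
  0×3+1 = 1 → write 1
  1×3 = 3 → write 1 carry 1
  remaining carry: 1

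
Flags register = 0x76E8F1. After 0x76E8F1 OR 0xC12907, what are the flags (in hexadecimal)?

0xF7E9F7

OR each hex digit independently (no carries):
  7|C=F, 6|1=7, E|2=E, 8|9=9, F|0=F, 1|7=7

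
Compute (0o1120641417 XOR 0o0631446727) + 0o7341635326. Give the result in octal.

0o11253044656

First 0o1120641417 XOR 0o0631446727 = 0o1711207330.
Add column by column in base 8, right to left:
  0+6 = 6
  3+2 = 5
  3+3 = 6
  7+5 = 4 carry 1
  0+3+1 = 4
  2+6 = 0 carry 1
  1+1+1 = 3
  1+4 = 5
  7+3 = 2 carry 1
  1+7+1 = 1 carry 1
  final carry 1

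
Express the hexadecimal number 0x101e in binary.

Expand each hex digit to 4 bits: 1=0001 0=0000 1=0001 e=1110.

0b1000000011110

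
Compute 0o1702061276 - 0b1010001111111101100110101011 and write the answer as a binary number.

0o1702061276 = 0b1111000010000110001010111110 in binary.
Subtract column by column in base 2:
  0-1 → 1 (borrow)
  1-1-1 → 1 (borrow)
  1-0-1 → 0
  1-1 → 0
  1-0 → 1
  1-1 → 0
  0-0 → 0
  1-1 → 0
  0-1 → 1 (borrow)
  1-0-1 → 0
  0-0 → 0
  0-1 → 1 (borrow)
  0-1-1 → 0 (borrow)
  1-0-1 → 0
  1-1 → 0
  0-1 → 1 (borrow)
  0-1-1 → 0 (borrow)
  0-1-1 → 0 (borrow)
  0-1-1 → 0 (borrow)
  1-1-1 → 1 (borrow)
  0-1-1 → 0 (borrow)
  0-1-1 → 0 (borrow)
  0-0-1 → 1 (borrow)
  0-0-1 → 1 (borrow)
  1-0-1 → 0
  1-1 → 0
  1-0 → 1
  1-1 → 0

0b100110010001000100100010011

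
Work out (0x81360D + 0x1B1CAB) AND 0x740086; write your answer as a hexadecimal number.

0x140080

Add column by column in base 16, right to left:
  D+B = 8 carry 1
  0+A+1 = B
  6+C = 2 carry 1
  3+1+1 = 5
  1+B = C
  8+1 = 9
Sum = 0x9C52B8; now AND with 0x740086:
  9&7=1, C&4=4, 5&0=0, 2&0=0, B&8=8, 8&6=0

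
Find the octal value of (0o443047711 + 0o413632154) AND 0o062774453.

0o42700041

Add column by column in base 8, right to left:
  1+4 = 5
  1+5 = 6
  7+1 = 0 carry 1
  7+2+1 = 2 carry 1
  4+3+1 = 0 carry 1
  0+6+1 = 7
  3+3 = 6
  4+1 = 5
  4+4 = 0 carry 1
  final carry 1
Sum = 0o1056702065; now AND with 0o062774453:
  1&0=0, 0&0=0, 5&6=4, 6&2=2, 7&7=7, 0&7=0, 2&4=0, 0&4=0, 6&5=4, 5&3=1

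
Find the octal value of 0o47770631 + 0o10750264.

Add column by column in base 8, right to left:
  1+4 = 5
  3+6 = 1 carry 1
  6+2+1 = 1 carry 1
  0+0+1 = 1
  7+5 = 4 carry 1
  7+7+1 = 7 carry 1
  7+0+1 = 0 carry 1
  4+1+1 = 6

0o60741115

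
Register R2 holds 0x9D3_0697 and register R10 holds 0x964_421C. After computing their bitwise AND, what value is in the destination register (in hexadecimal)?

0x9400214

AND each hex digit independently (no carries):
  9&9=9, D&6=4, 3&4=0, 0&4=0, 6&2=2, 9&1=1, 7&C=4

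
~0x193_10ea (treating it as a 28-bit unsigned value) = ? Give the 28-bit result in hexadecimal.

0xe6cef15

Each hex digit d becomes f−d:
  1→e, 9→6, 3→c, 1→e, 0→f, e→1, a→5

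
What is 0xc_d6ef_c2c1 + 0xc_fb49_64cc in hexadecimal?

0x19d239278d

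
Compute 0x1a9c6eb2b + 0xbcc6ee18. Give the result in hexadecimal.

Add column by column in base 16, right to left:
  b+8 = 3 carry 1
  2+1+1 = 4
  b+e = 9 carry 1
  e+e+1 = d carry 1
  6+6+1 = d
  c+c = 8 carry 1
  9+c+1 = 6 carry 1
  a+b+1 = 6 carry 1
  1+0+1 = 2

0x2668dd943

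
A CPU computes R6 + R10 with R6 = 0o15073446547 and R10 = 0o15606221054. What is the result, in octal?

Add column by column in base 8, right to left:
  7+4 = 3 carry 1
  4+5+1 = 2 carry 1
  5+0+1 = 6
  6+1 = 7
  4+2 = 6
  4+2 = 6
  3+6 = 1 carry 1
  7+0+1 = 0 carry 1
  0+6+1 = 7
  5+5 = 2 carry 1
  1+1+1 = 3

0o32701667623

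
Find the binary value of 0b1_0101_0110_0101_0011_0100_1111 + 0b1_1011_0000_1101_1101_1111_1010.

0b11000001110011000101001001

Add column by column in base 2, right to left:
  1+0 = 1
  1+1 = 0 carry 1
  1+0+1 = 0 carry 1
  1+1+1 = 1 carry 1
  0+1+1 = 0 carry 1
  0+1+1 = 0 carry 1
  1+1+1 = 1 carry 1
  0+1+1 = 0 carry 1
  1+1+1 = 1 carry 1
  1+0+1 = 0 carry 1
  0+1+1 = 0 carry 1
  0+1+1 = 0 carry 1
  1+1+1 = 1 carry 1
  0+0+1 = 1
  1+1 = 0 carry 1
  0+1+1 = 0 carry 1
  0+0+1 = 1
  1+0 = 1
  1+0 = 1
  0+0 = 0
  1+1 = 0 carry 1
  0+1+1 = 0 carry 1
  1+0+1 = 0 carry 1
  0+1+1 = 0 carry 1
  1+1+1 = 1 carry 1
  final carry 1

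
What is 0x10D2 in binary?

0b1000011010010

Expand each hex digit to 4 bits: 1=0001 0=0000 D=1101 2=0010.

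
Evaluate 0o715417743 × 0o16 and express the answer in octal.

Multiply each base-8 digit by 14, carrying:
  3×14 = 42 → write 2 carry 5
  4×14+5 = 61 → write 5 carry 7
  7×14+7 = 105 → write 1 carry 13
  7×14+13 = 111 → write 7 carry 13
  1×14+13 = 27 → write 3 carry 3
  4×14+3 = 59 → write 3 carry 7
  5×14+7 = 77 → write 5 carry 9
  1×14+9 = 23 → write 7 carry 2
  7×14+2 = 100 → write 4 carry 12
  remaining carry: 14

0o14475337152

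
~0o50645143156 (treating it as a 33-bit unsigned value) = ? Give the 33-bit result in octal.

0o27132634621

Each oct digit d becomes 7−d:
  5→2, 0→7, 6→1, 4→3, 5→2, 1→6, 4→3, 3→4, 1→6, 5→2, 6→1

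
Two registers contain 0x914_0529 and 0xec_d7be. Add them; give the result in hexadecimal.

0xa00dce7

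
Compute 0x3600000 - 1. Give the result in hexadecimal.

0x35FFFFF

The trailing 5 digits are 0, so subtracting 1 borrows through: they become F and the next digit up decrements.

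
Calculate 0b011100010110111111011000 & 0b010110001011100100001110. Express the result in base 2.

AND bit by bit (1 only where both bits are 1):
  011100010110111111011000
& 010110001011100100001110
= 010100000010100100001000

0b010100000010100100001000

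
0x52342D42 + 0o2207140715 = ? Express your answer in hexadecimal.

0o2207140715 = 0x121CC1CD in hexadecimal.
Add column by column in base 16, right to left:
  2+D = F
  4+C = 0 carry 1
  D+1+1 = F
  2+C = E
  4+C = 0 carry 1
  3+1+1 = 5
  2+2 = 4
  5+1 = 6

0x6450EF0F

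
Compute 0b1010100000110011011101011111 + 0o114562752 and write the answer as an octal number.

0o1355416511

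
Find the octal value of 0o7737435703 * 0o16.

Multiply each base-8 digit by 14, carrying:
  3×14 = 42 → write 2 carry 5
  0×14+5 = 5 → write 5
  7×14 = 98 → write 2 carry 12
  5×14+12 = 82 → write 2 carry 10
  3×14+10 = 52 → write 4 carry 6
  4×14+6 = 62 → write 6 carry 7
  7×14+7 = 105 → write 1 carry 13
  3×14+13 = 55 → write 7 carry 6
  7×14+6 = 104 → write 0 carry 13
  7×14+13 = 111 → write 7 carry 13
  remaining carry: 15

0o157071642252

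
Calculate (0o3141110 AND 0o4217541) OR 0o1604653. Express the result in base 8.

0o1605753

0o3141110 AND 0o4217541 = 0o0001100.
Then OR with 0o1604653.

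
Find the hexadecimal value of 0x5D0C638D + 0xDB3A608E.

0x13846C41B

Add column by column in base 16, right to left:
  D+E = B carry 1
  8+8+1 = 1 carry 1
  3+0+1 = 4
  6+6 = C
  C+A = 6 carry 1
  0+3+1 = 4
  D+B = 8 carry 1
  5+D+1 = 3 carry 1
  final carry 1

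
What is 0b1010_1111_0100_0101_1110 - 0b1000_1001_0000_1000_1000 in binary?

0b100110001111010110

Subtract column by column in base 2:
  0-0 → 0
  1-0 → 1
  1-0 → 1
  1-1 → 0
  1-0 → 1
  0-0 → 0
  1-0 → 1
  0-1 → 1 (borrow)
  0-0-1 → 1 (borrow)
  0-0-1 → 1 (borrow)
  1-0-1 → 0
  0-0 → 0
  1-1 → 0
  1-0 → 1
  1-0 → 1
  1-1 → 0
  0-0 → 0
  1-0 → 1
  0-0 → 0
  1-1 → 0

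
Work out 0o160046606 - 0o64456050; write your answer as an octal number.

Subtract column by column in base 8:
  6-0 → 6
  0-5 → 3 (borrow)
  6-0-1 → 5
  6-6 → 0
  4-5 → 7 (borrow)
  0-4-1 → 3 (borrow)
  0-4-1 → 3 (borrow)
  6-6-1 → 7 (borrow)
  1-0-1 → 0

0o73370536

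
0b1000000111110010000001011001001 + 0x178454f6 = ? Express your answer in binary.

0x178454f6 = 0b10111100001000101010011110110 in binary.
Add column by column in base 2, right to left:
  1+0 = 1
  0+1 = 1
  0+1 = 1
  1+0 = 1
  0+1 = 1
  0+1 = 1
  1+1 = 0 carry 1
  1+1+1 = 1 carry 1
  0+0+1 = 1
  1+0 = 1
  0+1 = 1
  0+0 = 0
  0+1 = 1
  0+0 = 0
  0+1 = 1
  0+0 = 0
  1+0 = 1
  0+0 = 0
  0+1 = 1
  1+0 = 1
  1+0 = 1
  1+0 = 1
  1+0 = 1
  1+1 = 0 carry 1
  0+1+1 = 0 carry 1
  0+1+1 = 0 carry 1
  0+1+1 = 0 carry 1
  0+0+1 = 1
  0+1 = 1
  0+0 = 0
  1+0 = 1

0b1011000011111010101011110111111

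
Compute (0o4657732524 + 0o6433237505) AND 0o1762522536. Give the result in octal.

Add column by column in base 8, right to left:
  4+5 = 1 carry 1
  2+0+1 = 3
  5+5 = 2 carry 1
  2+7+1 = 2 carry 1
  3+3+1 = 7
  7+2 = 1 carry 1
  7+3+1 = 3 carry 1
  5+3+1 = 1 carry 1
  6+4+1 = 3 carry 1
  4+6+1 = 3 carry 1
  final carry 1
Sum = 0o13313172231; now AND with 0o1762522536:
  1&0=0, 3&1=1, 3&7=3, 1&6=0, 3&2=2, 1&5=1, 7&2=2, 2&2=2, 2&5=0, 3&3=3, 1&6=0

0o1302122030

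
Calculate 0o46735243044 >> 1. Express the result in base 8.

0o23356521422

1 bits is not a whole number of base-8 digits; in binary: 100110111011101010100011000100100 >> 1 = 10011011101110101010001100010010.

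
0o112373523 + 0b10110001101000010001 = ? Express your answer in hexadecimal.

0x1351164

0o112373523 = 0x129f753 in hexadecimal.
0b10110001101000010001 = 0xb1a11 in hexadecimal.
Add column by column in base 16, right to left:
  3+1 = 4
  5+1 = 6
  7+a = 1 carry 1
  f+1+1 = 1 carry 1
  9+b+1 = 5 carry 1
  2+0+1 = 3
  1+0 = 1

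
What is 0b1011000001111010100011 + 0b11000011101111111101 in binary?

Add column by column in base 2, right to left:
  1+1 = 0 carry 1
  1+0+1 = 0 carry 1
  0+1+1 = 0 carry 1
  0+1+1 = 0 carry 1
  0+1+1 = 0 carry 1
  1+1+1 = 1 carry 1
  0+1+1 = 0 carry 1
  1+1+1 = 1 carry 1
  0+1+1 = 0 carry 1
  1+1+1 = 1 carry 1
  1+0+1 = 0 carry 1
  1+1+1 = 1 carry 1
  1+1+1 = 1 carry 1
  0+1+1 = 0 carry 1
  0+0+1 = 1
  0+0 = 0
  0+0 = 0
  0+0 = 0
  1+1 = 0 carry 1
  1+1+1 = 1 carry 1
  0+0+1 = 1
  1+0 = 1

0b1110000101101010100000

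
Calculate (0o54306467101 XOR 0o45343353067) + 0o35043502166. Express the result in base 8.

First 0o54306467101 XOR 0o45343353067 = 0o11045734166.
Add column by column in base 8, right to left:
  6+6 = 4 carry 1
  6+6+1 = 5 carry 1
  1+1+1 = 3
  4+2 = 6
  3+0 = 3
  7+5 = 4 carry 1
  5+3+1 = 1 carry 1
  4+4+1 = 1 carry 1
  0+0+1 = 1
  1+5 = 6
  1+3 = 4

0o46111436354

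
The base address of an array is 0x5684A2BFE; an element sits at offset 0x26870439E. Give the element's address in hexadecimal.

0x7D0BA6F9C

Add column by column in base 16, right to left:
  E+E = C carry 1
  F+9+1 = 9 carry 1
  B+3+1 = F
  2+4 = 6
  A+0 = A
  4+7 = B
  8+8 = 0 carry 1
  6+6+1 = D
  5+2 = 7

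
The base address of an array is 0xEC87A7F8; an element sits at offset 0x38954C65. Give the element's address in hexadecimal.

Add column by column in base 16, right to left:
  8+5 = D
  F+6 = 5 carry 1
  7+C+1 = 4 carry 1
  A+4+1 = F
  7+5 = C
  8+9 = 1 carry 1
  C+8+1 = 5 carry 1
  E+3+1 = 2 carry 1
  final carry 1

0x1251CF45D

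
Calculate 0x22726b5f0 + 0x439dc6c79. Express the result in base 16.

Add column by column in base 16, right to left:
  0+9 = 9
  f+7 = 6 carry 1
  5+c+1 = 2 carry 1
  b+6+1 = 2 carry 1
  6+c+1 = 3 carry 1
  2+d+1 = 0 carry 1
  7+9+1 = 1 carry 1
  2+3+1 = 6
  2+4 = 6

0x661032269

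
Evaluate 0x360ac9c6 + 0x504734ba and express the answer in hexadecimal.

Add column by column in base 16, right to left:
  6+a = 0 carry 1
  c+b+1 = 8 carry 1
  9+4+1 = e
  c+3 = f
  a+7 = 1 carry 1
  0+4+1 = 5
  6+0 = 6
  3+5 = 8

0x8651fe80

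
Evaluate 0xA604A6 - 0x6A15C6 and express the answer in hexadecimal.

Subtract column by column in base 16:
  6-6 → 0
  A-C → E (borrow)
  4-5-1 → E (borrow)
  0-1-1 → E (borrow)
  6-A-1 → B (borrow)
  A-6-1 → 3

0x3BEEE0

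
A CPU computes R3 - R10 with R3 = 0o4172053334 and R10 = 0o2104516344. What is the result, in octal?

0o2065334770

Subtract column by column in base 8:
  4-4 → 0
  3-4 → 7 (borrow)
  3-3-1 → 7 (borrow)
  3-6-1 → 4 (borrow)
  5-1-1 → 3
  0-5 → 3 (borrow)
  2-4-1 → 5 (borrow)
  7-0-1 → 6
  1-1 → 0
  4-2 → 2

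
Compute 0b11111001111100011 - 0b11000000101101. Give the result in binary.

Subtract column by column in base 2:
  1-1 → 0
  1-0 → 1
  0-1 → 1 (borrow)
  0-1-1 → 0 (borrow)
  0-0-1 → 1 (borrow)
  1-1-1 → 1 (borrow)
  1-0-1 → 0
  1-0 → 1
  1-0 → 1
  1-0 → 1
  0-0 → 0
  0-0 → 0
  1-1 → 0
  1-1 → 0
  1-0 → 1
  1-0 → 1
  1-0 → 1

0b11100001110110110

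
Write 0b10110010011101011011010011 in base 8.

0o262353323

Group the bits in threes: 010 110 010 011 101 011 011 010 011 → 262353323.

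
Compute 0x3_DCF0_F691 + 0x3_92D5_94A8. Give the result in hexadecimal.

Add column by column in base 16, right to left:
  1+8 = 9
  9+A = 3 carry 1
  6+4+1 = B
  F+9 = 8 carry 1
  0+5+1 = 6
  F+D = C carry 1
  C+2+1 = F
  D+9 = 6 carry 1
  3+3+1 = 7

0x76FC68B39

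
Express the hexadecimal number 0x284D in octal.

0o24115

Expand each hex digit to 4 bits: 2=0010 8=1000 4=0100 D=1101.
Group the bits in threes: 010 100 001 001 101 → 24115.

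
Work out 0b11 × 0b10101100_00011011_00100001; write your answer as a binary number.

0b10000001000101000101100011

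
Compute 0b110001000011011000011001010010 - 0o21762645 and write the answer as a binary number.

0o21762645 = 0b10001111110010110100101 in binary.
Subtract column by column in base 2:
  0-1 → 1 (borrow)
  1-0-1 → 0
  0-1 → 1 (borrow)
  0-0-1 → 1 (borrow)
  1-0-1 → 0
  0-1 → 1 (borrow)
  1-0-1 → 0
  0-1 → 1 (borrow)
  0-1-1 → 0 (borrow)
  1-0-1 → 0
  1-1 → 0
  0-0 → 0
  0-0 → 0
  0-1 → 1 (borrow)
  0-1-1 → 0 (borrow)
  1-1-1 → 1 (borrow)
  1-1-1 → 1 (borrow)
  0-1-1 → 0 (borrow)
  1-1-1 → 1 (borrow)
  1-0-1 → 0
  0-0 → 0
  0-0 → 0
  0-1 → 1 (borrow)
  0-0-1 → 1 (borrow)
  1-0-1 → 0
  0-0 → 0
  0-0 → 0
  0-0 → 0
  1-0 → 1
  1-0 → 1

0b110000110001011010000010101101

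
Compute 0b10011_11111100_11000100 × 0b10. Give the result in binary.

Multiply each base-2 digit by 2, carrying:
  0×2 = 0 → write 0
  0×2 = 0 → write 0
  1×2 = 2 → write 0 carry 1
  0×2+1 = 1 → write 1
  0×2 = 0 → write 0
  0×2 = 0 → write 0
  1×2 = 2 → write 0 carry 1
  1×2+1 = 3 → write 1 carry 1
  0×2+1 = 1 → write 1
  0×2 = 0 → write 0
  1×2 = 2 → write 0 carry 1
  1×2+1 = 3 → write 1 carry 1
  1×2+1 = 3 → write 1 carry 1
  1×2+1 = 3 → write 1 carry 1
  1×2+1 = 3 → write 1 carry 1
  1×2+1 = 3 → write 1 carry 1
  1×2+1 = 3 → write 1 carry 1
  1×2+1 = 3 → write 1 carry 1
  0×2+1 = 1 → write 1
  0×2 = 0 → write 0
  1×2 = 2 → write 0 carry 1
  remaining carry: 1

0b1001111111100110001000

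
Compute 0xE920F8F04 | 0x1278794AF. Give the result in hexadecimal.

0xFB78F9FAF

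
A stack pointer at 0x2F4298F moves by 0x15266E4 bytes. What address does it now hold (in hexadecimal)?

0x4469073

Add column by column in base 16, right to left:
  F+4 = 3 carry 1
  8+E+1 = 7 carry 1
  9+6+1 = 0 carry 1
  2+6+1 = 9
  4+2 = 6
  F+5 = 4 carry 1
  2+1+1 = 4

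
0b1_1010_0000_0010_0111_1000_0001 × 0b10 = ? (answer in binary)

Multiply each base-2 digit by 2, carrying:
  1×2 = 2 → write 0 carry 1
  0×2+1 = 1 → write 1
  0×2 = 0 → write 0
  0×2 = 0 → write 0
  0×2 = 0 → write 0
  0×2 = 0 → write 0
  0×2 = 0 → write 0
  1×2 = 2 → write 0 carry 1
  1×2+1 = 3 → write 1 carry 1
  1×2+1 = 3 → write 1 carry 1
  1×2+1 = 3 → write 1 carry 1
  0×2+1 = 1 → write 1
  0×2 = 0 → write 0
  1×2 = 2 → write 0 carry 1
  0×2+1 = 1 → write 1
  0×2 = 0 → write 0
  0×2 = 0 → write 0
  0×2 = 0 → write 0
  0×2 = 0 → write 0
  0×2 = 0 → write 0
  0×2 = 0 → write 0
  1×2 = 2 → write 0 carry 1
  0×2+1 = 1 → write 1
  1×2 = 2 → write 0 carry 1
  1×2+1 = 3 → write 1 carry 1
  remaining carry: 1

0b11010000000100111100000010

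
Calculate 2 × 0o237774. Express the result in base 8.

Multiply each base-8 digit by 2, carrying:
  4×2 = 8 → write 0 carry 1
  7×2+1 = 15 → write 7 carry 1
  7×2+1 = 15 → write 7 carry 1
  7×2+1 = 15 → write 7 carry 1
  3×2+1 = 7 → write 7
  2×2 = 4 → write 4

0o477770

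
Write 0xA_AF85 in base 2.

Expand each hex digit to 4 bits: A=1010 A=1010 F=1111 8=1000 5=0101.

0b10101010111110000101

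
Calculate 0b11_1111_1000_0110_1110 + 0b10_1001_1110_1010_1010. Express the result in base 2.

Add column by column in base 2, right to left:
  0+0 = 0
  1+1 = 0 carry 1
  1+0+1 = 0 carry 1
  1+1+1 = 1 carry 1
  0+0+1 = 1
  1+1 = 0 carry 1
  1+0+1 = 0 carry 1
  0+1+1 = 0 carry 1
  0+0+1 = 1
  0+1 = 1
  0+1 = 1
  1+1 = 0 carry 1
  1+1+1 = 1 carry 1
  1+0+1 = 0 carry 1
  1+0+1 = 0 carry 1
  1+1+1 = 1 carry 1
  1+0+1 = 0 carry 1
  1+1+1 = 1 carry 1
  final carry 1

0b1101001011100011000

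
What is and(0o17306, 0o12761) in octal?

0o12300

AND each oct digit independently (no carries):
  1&1=1, 7&2=2, 3&7=3, 0&6=0, 6&1=0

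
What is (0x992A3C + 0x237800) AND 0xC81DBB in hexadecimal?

0x880038

Add column by column in base 16, right to left:
  C+0 = C
  3+0 = 3
  A+8 = 2 carry 1
  2+7+1 = A
  9+3 = C
  9+2 = B
Sum = 0xBCA23C; now AND with 0xC81DBB:
  B&C=8, C&8=8, A&1=0, 2&D=0, 3&B=3, C&B=8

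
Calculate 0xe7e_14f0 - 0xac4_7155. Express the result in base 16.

0x3b9a39b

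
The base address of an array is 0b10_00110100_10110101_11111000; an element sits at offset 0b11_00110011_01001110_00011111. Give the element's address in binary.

Add column by column in base 2, right to left:
  0+1 = 1
  0+1 = 1
  0+1 = 1
  1+1 = 0 carry 1
  1+1+1 = 1 carry 1
  1+0+1 = 0 carry 1
  1+0+1 = 0 carry 1
  1+0+1 = 0 carry 1
  1+0+1 = 0 carry 1
  0+1+1 = 0 carry 1
  1+1+1 = 1 carry 1
  0+1+1 = 0 carry 1
  1+0+1 = 0 carry 1
  1+0+1 = 0 carry 1
  0+1+1 = 0 carry 1
  1+0+1 = 0 carry 1
  0+1+1 = 0 carry 1
  0+1+1 = 0 carry 1
  1+0+1 = 0 carry 1
  0+0+1 = 1
  1+1 = 0 carry 1
  1+1+1 = 1 carry 1
  0+0+1 = 1
  0+0 = 0
  0+1 = 1
  1+1 = 0 carry 1
  final carry 1

0b101011010000000010000010111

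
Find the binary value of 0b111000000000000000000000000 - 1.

The trailing 24 digits are 0, so subtracting 1 borrows through: they become 1 and the next digit up decrements.

0b110111111111111111111111111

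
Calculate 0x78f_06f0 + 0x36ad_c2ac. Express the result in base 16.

Add column by column in base 16, right to left:
  0+c = c
  f+a = 9 carry 1
  6+2+1 = 9
  0+c = c
  f+d = c carry 1
  8+a+1 = 3 carry 1
  7+6+1 = e
  0+3 = 3

0x3e3cc99c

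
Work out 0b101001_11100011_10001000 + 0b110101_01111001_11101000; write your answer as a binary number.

Add column by column in base 2, right to left:
  0+0 = 0
  0+0 = 0
  0+0 = 0
  1+1 = 0 carry 1
  0+0+1 = 1
  0+1 = 1
  0+1 = 1
  1+1 = 0 carry 1
  1+1+1 = 1 carry 1
  1+0+1 = 0 carry 1
  0+0+1 = 1
  0+1 = 1
  0+1 = 1
  1+1 = 0 carry 1
  1+1+1 = 1 carry 1
  1+0+1 = 0 carry 1
  1+1+1 = 1 carry 1
  0+0+1 = 1
  0+1 = 1
  1+0 = 1
  0+1 = 1
  1+1 = 0 carry 1
  final carry 1

0b10111110101110101110000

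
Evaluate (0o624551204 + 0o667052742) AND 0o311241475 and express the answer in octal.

0o111200044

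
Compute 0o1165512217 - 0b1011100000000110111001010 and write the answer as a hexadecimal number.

0x86686C5

0o1165512217 = 0x9D6948F in hexadecimal.
0b1011100000000110111001010 = 0x1700DCA in hexadecimal.
Subtract column by column in base 16:
  F-A → 5
  8-C → C (borrow)
  4-D-1 → 6 (borrow)
  9-0-1 → 8
  6-0 → 6
  D-7 → 6
  9-1 → 8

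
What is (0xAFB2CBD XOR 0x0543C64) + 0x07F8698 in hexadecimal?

0xB2E9771

First 0xAFB2CBD XOR 0x0543C64 = 0xAAF10D9.
Add column by column in base 16, right to left:
  9+8 = 1 carry 1
  D+9+1 = 7 carry 1
  0+6+1 = 7
  1+8 = 9
  F+F = E carry 1
  A+7+1 = 2 carry 1
  A+0+1 = B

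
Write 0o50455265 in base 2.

0b101000100101101010110101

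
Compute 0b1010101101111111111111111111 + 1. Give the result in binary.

The trailing 19 digits are 1 (max in base 2), so adding 1 cascades: they roll to 0 and the next digit up increments.

0b1010101110000000000000000000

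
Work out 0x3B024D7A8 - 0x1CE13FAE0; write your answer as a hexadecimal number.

Subtract column by column in base 16:
  8-0 → 8
  A-E → C (borrow)
  7-A-1 → C (borrow)
  D-F-1 → D (borrow)
  4-3-1 → 0
  2-1 → 1
  0-E → 2 (borrow)
  B-C-1 → E (borrow)
  3-1-1 → 1

0x1E210DCC8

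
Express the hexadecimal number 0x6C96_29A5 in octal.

0o15445424645

Expand each hex digit to 4 bits: 6=0110 C=1100 9=1001 6=0110 2=0010 9=1001 A=1010 5=0101.
Group the bits in threes: 001 101 100 100 101 100 010 100 110 100 101 → 15445424645.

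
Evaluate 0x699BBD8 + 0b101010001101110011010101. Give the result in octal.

0x699BBD8 = 0o646335730 in octal.
0b101010001101110011010101 = 0o52156325 in octal.
Add column by column in base 8, right to left:
  0+5 = 5
  3+2 = 5
  7+3 = 2 carry 1
  5+6+1 = 4 carry 1
  3+5+1 = 1 carry 1
  3+1+1 = 5
  6+2 = 0 carry 1
  4+5+1 = 2 carry 1
  6+0+1 = 7

0o720514255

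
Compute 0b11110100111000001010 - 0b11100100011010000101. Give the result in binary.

0b10000011110000101

Subtract column by column in base 2:
  0-1 → 1 (borrow)
  1-0-1 → 0
  0-1 → 1 (borrow)
  1-0-1 → 0
  0-0 → 0
  0-0 → 0
  0-0 → 0
  0-1 → 1 (borrow)
  0-0-1 → 1 (borrow)
  1-1-1 → 1 (borrow)
  1-1-1 → 1 (borrow)
  1-0-1 → 0
  0-0 → 0
  0-0 → 0
  1-1 → 0
  0-0 → 0
  1-0 → 1
  1-1 → 0
  1-1 → 0
  1-1 → 0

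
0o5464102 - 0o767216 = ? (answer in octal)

0o4474664

Subtract column by column in base 8:
  2-6 → 4 (borrow)
  0-1-1 → 6 (borrow)
  1-2-1 → 6 (borrow)
  4-7-1 → 4 (borrow)
  6-6-1 → 7 (borrow)
  4-7-1 → 4 (borrow)
  5-0-1 → 4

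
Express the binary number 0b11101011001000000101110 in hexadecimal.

Group the bits into nibbles: 0111 0101 1001 0000 0010 1110 → 75902E.

0x75902E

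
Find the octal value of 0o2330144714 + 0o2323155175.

0o4653322111

Add column by column in base 8, right to left:
  4+5 = 1 carry 1
  1+7+1 = 1 carry 1
  7+1+1 = 1 carry 1
  4+5+1 = 2 carry 1
  4+5+1 = 2 carry 1
  1+1+1 = 3
  0+3 = 3
  3+2 = 5
  3+3 = 6
  2+2 = 4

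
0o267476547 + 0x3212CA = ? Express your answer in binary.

0o267476547 = 0b10110111100111110101100111 in binary.
0x3212CA = 0b1100100001001011001010 in binary.
Add column by column in base 2, right to left:
  1+0 = 1
  1+1 = 0 carry 1
  1+0+1 = 0 carry 1
  0+1+1 = 0 carry 1
  0+0+1 = 1
  1+0 = 1
  1+1 = 0 carry 1
  0+1+1 = 0 carry 1
  1+0+1 = 0 carry 1
  0+1+1 = 0 carry 1
  1+0+1 = 0 carry 1
  1+0+1 = 0 carry 1
  1+1+1 = 1 carry 1
  1+0+1 = 0 carry 1
  1+0+1 = 0 carry 1
  0+0+1 = 1
  0+0 = 0
  1+1 = 0 carry 1
  1+0+1 = 0 carry 1
  1+0+1 = 0 carry 1
  1+1+1 = 1 carry 1
  0+1+1 = 0 carry 1
  1+0+1 = 0 carry 1
  1+0+1 = 0 carry 1
  0+0+1 = 1
  1+0 = 1

0b11000100001001000000110001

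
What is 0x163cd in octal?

Expand each hex digit to 4 bits: 1=0001 6=0110 3=0011 c=1100 d=1101.
Group the bits in threes: 010 110 001 111 001 101 → 261715.

0o261715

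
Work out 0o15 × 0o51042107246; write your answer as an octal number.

0o1025673637156

Multiply each base-8 digit by 13, carrying:
  6×13 = 78 → write 6 carry 9
  4×13+9 = 61 → write 5 carry 7
  2×13+7 = 33 → write 1 carry 4
  7×13+4 = 95 → write 7 carry 11
  0×13+11 = 11 → write 3 carry 1
  1×13+1 = 14 → write 6 carry 1
  2×13+1 = 27 → write 3 carry 3
  4×13+3 = 55 → write 7 carry 6
  0×13+6 = 6 → write 6
  1×13 = 13 → write 5 carry 1
  5×13+1 = 66 → write 2 carry 8
  remaining carry: 10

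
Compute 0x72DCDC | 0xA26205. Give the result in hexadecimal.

0xF2FEDD

OR each hex digit independently (no carries):
  7|A=F, 2|2=2, D|6=F, C|2=E, D|0=D, C|5=D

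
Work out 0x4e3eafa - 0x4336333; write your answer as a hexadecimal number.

0xb087c7

Subtract column by column in base 16:
  a-3 → 7
  f-3 → c
  a-3 → 7
  e-6 → 8
  3-3 → 0
  e-3 → b
  4-4 → 0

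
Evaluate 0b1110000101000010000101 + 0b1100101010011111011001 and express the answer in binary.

Add column by column in base 2, right to left:
  1+1 = 0 carry 1
  0+0+1 = 1
  1+0 = 1
  0+1 = 1
  0+1 = 1
  0+0 = 0
  0+1 = 1
  1+1 = 0 carry 1
  0+1+1 = 0 carry 1
  0+1+1 = 0 carry 1
  0+1+1 = 0 carry 1
  0+0+1 = 1
  1+0 = 1
  0+1 = 1
  1+0 = 1
  0+1 = 1
  0+0 = 0
  0+1 = 1
  0+0 = 0
  1+0 = 1
  1+1 = 0 carry 1
  1+1+1 = 1 carry 1
  final carry 1

0b11010101111100001011110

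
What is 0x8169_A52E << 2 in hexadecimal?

2 bits is not a whole number of base-16 digits; in binary: 10000001011010011010010100101110 << 2 = 1000000101101001101001010010111000.

0x205A694B8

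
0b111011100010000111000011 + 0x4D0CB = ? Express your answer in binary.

0b111100101111001010001110

0x4D0CB = 0b1001101000011001011 in binary.
Add column by column in base 2, right to left:
  1+1 = 0 carry 1
  1+1+1 = 1 carry 1
  0+0+1 = 1
  0+1 = 1
  0+0 = 0
  0+0 = 0
  1+1 = 0 carry 1
  1+1+1 = 1 carry 1
  1+0+1 = 0 carry 1
  0+0+1 = 1
  0+0 = 0
  0+0 = 0
  0+1 = 1
  1+0 = 1
  0+1 = 1
  0+1 = 1
  0+0 = 0
  1+0 = 1
  1+1 = 0 carry 1
  1+0+1 = 0 carry 1
  0+0+1 = 1
  1+0 = 1
  1+0 = 1
  1+0 = 1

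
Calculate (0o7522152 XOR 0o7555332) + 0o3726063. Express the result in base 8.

0o4025343

First 0o7522152 XOR 0o7555332 = 0o0077260.
Add column by column in base 8, right to left:
  0+3 = 3
  6+6 = 4 carry 1
  2+0+1 = 3
  7+6 = 5 carry 1
  7+2+1 = 2 carry 1
  0+7+1 = 0 carry 1
  0+3+1 = 4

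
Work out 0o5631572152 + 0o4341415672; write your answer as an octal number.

Add column by column in base 8, right to left:
  2+2 = 4
  5+7 = 4 carry 1
  1+6+1 = 0 carry 1
  2+5+1 = 0 carry 1
  7+1+1 = 1 carry 1
  5+4+1 = 2 carry 1
  1+1+1 = 3
  3+4 = 7
  6+3 = 1 carry 1
  5+4+1 = 2 carry 1
  final carry 1

0o12173210044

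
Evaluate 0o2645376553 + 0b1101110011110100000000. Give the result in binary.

0b10110110011010011101001101011

0o2645376553 = 0b10110100101011111110101101011 in binary.
Add column by column in base 2, right to left:
  1+0 = 1
  1+0 = 1
  0+0 = 0
  1+0 = 1
  0+0 = 0
  1+0 = 1
  1+0 = 1
  0+0 = 0
  1+1 = 0 carry 1
  0+0+1 = 1
  1+1 = 0 carry 1
  1+1+1 = 1 carry 1
  1+1+1 = 1 carry 1
  1+1+1 = 1 carry 1
  1+0+1 = 0 carry 1
  1+0+1 = 0 carry 1
  1+1+1 = 1 carry 1
  0+1+1 = 0 carry 1
  1+1+1 = 1 carry 1
  0+0+1 = 1
  1+1 = 0 carry 1
  0+1+1 = 0 carry 1
  0+0+1 = 1
  1+0 = 1
  0+0 = 0
  1+0 = 1
  1+0 = 1
  0+0 = 0
  1+0 = 1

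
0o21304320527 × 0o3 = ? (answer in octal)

Multiply each base-8 digit by 3, carrying:
  7×3 = 21 → write 5 carry 2
  2×3+2 = 8 → write 0 carry 1
  5×3+1 = 16 → write 0 carry 2
  0×3+2 = 2 → write 2
  2×3 = 6 → write 6
  3×3 = 9 → write 1 carry 1
  4×3+1 = 13 → write 5 carry 1
  0×3+1 = 1 → write 1
  3×3 = 9 → write 1 carry 1
  1×3+1 = 4 → write 4
  2×3 = 6 → write 6

0o64115162005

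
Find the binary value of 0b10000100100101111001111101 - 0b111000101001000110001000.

0b1001011111100110011110101

Subtract column by column in base 2:
  1-0 → 1
  0-0 → 0
  1-0 → 1
  1-1 → 0
  1-0 → 1
  1-0 → 1
  1-0 → 1
  0-1 → 1 (borrow)
  0-1-1 → 0 (borrow)
  1-0-1 → 0
  1-0 → 1
  1-0 → 1
  1-1 → 0
  0-0 → 0
  1-0 → 1
  0-1 → 1 (borrow)
  0-0-1 → 1 (borrow)
  1-1-1 → 1 (borrow)
  0-0-1 → 1 (borrow)
  0-0-1 → 1 (borrow)
  1-0-1 → 0
  0-1 → 1 (borrow)
  0-1-1 → 0 (borrow)
  0-1-1 → 0 (borrow)
  0-0-1 → 1 (borrow)
  1-0-1 → 0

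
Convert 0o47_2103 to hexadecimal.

Each octal digit is 3 bits: 4=100 7=111 2=010 1=001 0=000 3=011.
Group the bits into nibbles: 0010 0111 0100 0100 0011 → 27443.

0x27443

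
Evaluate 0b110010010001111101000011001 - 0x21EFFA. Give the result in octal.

0b110010010001111101000011001 = 0o622175031 in octal.
0x21EFFA = 0o10367772 in octal.
Subtract column by column in base 8:
  1-2 → 7 (borrow)
  3-7-1 → 3 (borrow)
  0-7-1 → 0 (borrow)
  5-7-1 → 5 (borrow)
  7-6-1 → 0
  1-3 → 6 (borrow)
  2-0-1 → 1
  2-1 → 1
  6-0 → 6

0o611605037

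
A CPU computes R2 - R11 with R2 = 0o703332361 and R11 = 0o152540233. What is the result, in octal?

Subtract column by column in base 8:
  1-3 → 6 (borrow)
  6-3-1 → 2
  3-2 → 1
  2-0 → 2
  3-4 → 7 (borrow)
  3-5-1 → 5 (borrow)
  3-2-1 → 0
  0-5 → 3 (borrow)
  7-1-1 → 5

0o530572126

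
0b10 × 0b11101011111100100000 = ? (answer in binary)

0b111010111111001000000

Multiply each base-2 digit by 2, carrying:
  0×2 = 0 → write 0
  0×2 = 0 → write 0
  0×2 = 0 → write 0
  0×2 = 0 → write 0
  0×2 = 0 → write 0
  1×2 = 2 → write 0 carry 1
  0×2+1 = 1 → write 1
  0×2 = 0 → write 0
  1×2 = 2 → write 0 carry 1
  1×2+1 = 3 → write 1 carry 1
  1×2+1 = 3 → write 1 carry 1
  1×2+1 = 3 → write 1 carry 1
  1×2+1 = 3 → write 1 carry 1
  1×2+1 = 3 → write 1 carry 1
  0×2+1 = 1 → write 1
  1×2 = 2 → write 0 carry 1
  0×2+1 = 1 → write 1
  1×2 = 2 → write 0 carry 1
  1×2+1 = 3 → write 1 carry 1
  1×2+1 = 3 → write 1 carry 1
  remaining carry: 1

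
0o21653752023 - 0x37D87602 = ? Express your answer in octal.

0o12665657021

0x37D87602 = 0o6766073002 in octal.
Subtract column by column in base 8:
  3-2 → 1
  2-0 → 2
  0-0 → 0
  2-3 → 7 (borrow)
  5-7-1 → 5 (borrow)
  7-0-1 → 6
  3-6 → 5 (borrow)
  5-6-1 → 6 (borrow)
  6-7-1 → 6 (borrow)
  1-6-1 → 2 (borrow)
  2-0-1 → 1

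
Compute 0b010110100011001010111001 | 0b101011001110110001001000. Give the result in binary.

OR bit by bit (1 where either bit is 1):
  010110100011001010111001
| 101011001110110001001000
= 111111101111111011111001

0b111111101111111011111001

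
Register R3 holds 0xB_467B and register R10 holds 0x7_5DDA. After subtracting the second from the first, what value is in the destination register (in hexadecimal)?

Subtract column by column in base 16:
  B-A → 1
  7-D → A (borrow)
  6-D-1 → 8 (borrow)
  4-5-1 → E (borrow)
  B-7-1 → 3

0x3E8A1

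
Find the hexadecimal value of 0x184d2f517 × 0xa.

Multiply each base-16 digit by 10, carrying:
  7×10 = 70 → write 6 carry 4
  1×10+4 = 14 → write e
  5×10 = 50 → write 2 carry 3
  f×10+3 = 153 → write 9 carry 9
  2×10+9 = 29 → write d carry 1
  d×10+1 = 131 → write 3 carry 8
  4×10+8 = 48 → write 0 carry 3
  8×10+3 = 83 → write 3 carry 5
  1×10+5 = 15 → write f

0xf303d92e6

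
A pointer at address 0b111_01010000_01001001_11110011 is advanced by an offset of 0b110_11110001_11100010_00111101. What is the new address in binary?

0b1110010000100010110000110000

Add column by column in base 2, right to left:
  1+1 = 0 carry 1
  1+0+1 = 0 carry 1
  0+1+1 = 0 carry 1
  0+1+1 = 0 carry 1
  1+1+1 = 1 carry 1
  1+1+1 = 1 carry 1
  1+0+1 = 0 carry 1
  1+0+1 = 0 carry 1
  1+0+1 = 0 carry 1
  0+1+1 = 0 carry 1
  0+0+1 = 1
  1+0 = 1
  0+0 = 0
  0+1 = 1
  1+1 = 0 carry 1
  0+1+1 = 0 carry 1
  0+1+1 = 0 carry 1
  0+0+1 = 1
  0+0 = 0
  0+0 = 0
  1+1 = 0 carry 1
  0+1+1 = 0 carry 1
  1+1+1 = 1 carry 1
  0+1+1 = 0 carry 1
  1+0+1 = 0 carry 1
  1+1+1 = 1 carry 1
  1+1+1 = 1 carry 1
  final carry 1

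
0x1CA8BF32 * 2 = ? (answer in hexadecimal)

Multiply each base-16 digit by 2, carrying:
  2×2 = 4 → write 4
  3×2 = 6 → write 6
  F×2 = 30 → write E carry 1
  B×2+1 = 23 → write 7 carry 1
  8×2+1 = 17 → write 1 carry 1
  A×2+1 = 21 → write 5 carry 1
  C×2+1 = 25 → write 9 carry 1
  1×2+1 = 3 → write 3

0x39517E64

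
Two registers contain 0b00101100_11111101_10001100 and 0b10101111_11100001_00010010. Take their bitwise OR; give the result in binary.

0b101011111111110110011110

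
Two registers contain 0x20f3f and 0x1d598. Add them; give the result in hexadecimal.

Add column by column in base 16, right to left:
  f+8 = 7 carry 1
  3+9+1 = d
  f+5 = 4 carry 1
  0+d+1 = e
  2+1 = 3

0x3e4d7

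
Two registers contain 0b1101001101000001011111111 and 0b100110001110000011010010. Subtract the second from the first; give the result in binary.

Subtract column by column in base 2:
  1-0 → 1
  1-1 → 0
  1-0 → 1
  1-0 → 1
  1-1 → 0
  1-0 → 1
  1-1 → 0
  1-1 → 0
  0-0 → 0
  1-0 → 1
  0-0 → 0
  0-0 → 0
  0-0 → 0
  0-1 → 1 (borrow)
  0-1-1 → 0 (borrow)
  1-1-1 → 1 (borrow)
  0-0-1 → 1 (borrow)
  1-0-1 → 0
  1-0 → 1
  0-1 → 1 (borrow)
  0-1-1 → 0 (borrow)
  1-0-1 → 0
  0-0 → 0
  1-1 → 0
  1-0 → 1

0b1000011011010001000101101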